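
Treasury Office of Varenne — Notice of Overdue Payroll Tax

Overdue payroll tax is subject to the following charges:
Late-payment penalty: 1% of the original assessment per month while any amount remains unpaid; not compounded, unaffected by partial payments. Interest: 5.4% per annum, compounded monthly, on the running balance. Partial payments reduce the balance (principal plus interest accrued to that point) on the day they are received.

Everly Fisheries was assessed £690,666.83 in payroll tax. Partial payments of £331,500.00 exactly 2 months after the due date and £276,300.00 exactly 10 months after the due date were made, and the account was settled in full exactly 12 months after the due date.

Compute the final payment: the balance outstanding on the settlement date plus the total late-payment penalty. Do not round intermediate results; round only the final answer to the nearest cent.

£186,264.39

Monthly rate = 5.4% ÷ 12 = 0.45%
Balance at month 2: £690,666.8300 × (1 + 0.0045)^2 = £696,896.8175…
After £331,500.00 payment: £696,896.8175… − £331,500.00 = £365,396.8175…
Balance at month 10: £365,396.8175… × (1 + 0.0045)^8 = £378,760.1580…
After £276,300.00 payment: £378,760.1580… − £276,300.00 = £102,460.1580…
Balance at month 12: £102,460.1580… × (1 + 0.0045)^2 = £103,384.3743…
Penalty: 12 × 1% × £690,666.83 = £82,880.02…
Final settlement = outstanding balance + penalty = £103,384.3743… + £82,880.02… = £186,264.39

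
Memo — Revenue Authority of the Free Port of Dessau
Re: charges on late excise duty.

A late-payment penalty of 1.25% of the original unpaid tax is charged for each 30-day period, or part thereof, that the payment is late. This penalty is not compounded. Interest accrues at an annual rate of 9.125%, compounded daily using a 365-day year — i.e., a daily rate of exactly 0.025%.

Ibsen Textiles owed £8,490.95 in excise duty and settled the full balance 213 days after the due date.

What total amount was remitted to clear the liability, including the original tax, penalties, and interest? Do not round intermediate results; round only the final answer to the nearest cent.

£9,804.38

Penalty periods: ⌈213/30⌉ = 8; penalty = 8 × 1.25% × £8,490.95 = £849.10…
Interest: £8,490.95 × ((1 + 0.00025)^213 − 1) = £8,490.95 × 0.05468627… = £464.3384…
Total = £8,490.95 + £849.0950 + £464.3384… = £9,804.38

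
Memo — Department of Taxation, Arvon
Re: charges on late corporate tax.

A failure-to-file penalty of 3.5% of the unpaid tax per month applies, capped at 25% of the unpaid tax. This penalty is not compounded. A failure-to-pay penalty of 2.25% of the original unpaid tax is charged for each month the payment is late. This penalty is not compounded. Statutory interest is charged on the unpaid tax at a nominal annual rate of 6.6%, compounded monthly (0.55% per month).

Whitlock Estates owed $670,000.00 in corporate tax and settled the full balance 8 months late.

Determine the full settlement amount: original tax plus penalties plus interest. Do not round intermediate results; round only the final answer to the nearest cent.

Failure-to-file: 8 × 3.5% × $670,000.00 = $187,600.00, capped at 25% × $670,000.00 = $167,500.00
Failure-to-pay penalty = 2.25% × $670,000.00 × 8 mo = $120,600.00
Interest: $670,000.00 × ((1 + 0.0055)^8 − 1) = $670,000.00 × 0.0448564… = $30,053.7755…
Total = $670,000.00 + $288,100.0000 + $30,053.7755… = $988,153.78

$988,153.78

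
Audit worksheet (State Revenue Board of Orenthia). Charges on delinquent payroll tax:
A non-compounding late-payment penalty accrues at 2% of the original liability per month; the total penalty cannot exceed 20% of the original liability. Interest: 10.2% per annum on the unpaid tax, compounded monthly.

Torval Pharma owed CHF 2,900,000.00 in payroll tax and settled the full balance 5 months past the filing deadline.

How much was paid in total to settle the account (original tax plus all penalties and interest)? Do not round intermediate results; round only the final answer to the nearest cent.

CHF 3,315,363.14

Penalty: 5 × 2% × CHF 2,900,000.00 = CHF 290,000.00 (below the 20% cap of CHF 580,000.00)
Interest (10.2%/yr ÷ 12 = 0.85%/month): CHF 2,900,000.00 × ((1 + 0.0085)^5 − 1) = CHF 125,363.1354…
Total = CHF 2,900,000.00 + CHF 290,000.0000 + CHF 125,363.1354… = CHF 3,315,363.14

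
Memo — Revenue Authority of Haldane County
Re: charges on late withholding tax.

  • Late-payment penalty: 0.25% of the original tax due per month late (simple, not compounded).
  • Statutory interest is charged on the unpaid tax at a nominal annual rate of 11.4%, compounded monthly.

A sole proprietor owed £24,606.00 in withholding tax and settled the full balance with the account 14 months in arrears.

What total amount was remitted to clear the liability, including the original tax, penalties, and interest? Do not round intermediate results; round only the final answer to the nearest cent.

Late-payment penalty: 14 × 0.25% × £24,606.00 = £861.21
Interest (11.4%/yr ÷ 12 = 0.95%/month): £24,606.00 × ((1 + 0.0095)^14 − 1) = £3,482.5646…
Total = £24,606.00 + £861.2100 + £3,482.5646… = £28,949.77

£28,949.77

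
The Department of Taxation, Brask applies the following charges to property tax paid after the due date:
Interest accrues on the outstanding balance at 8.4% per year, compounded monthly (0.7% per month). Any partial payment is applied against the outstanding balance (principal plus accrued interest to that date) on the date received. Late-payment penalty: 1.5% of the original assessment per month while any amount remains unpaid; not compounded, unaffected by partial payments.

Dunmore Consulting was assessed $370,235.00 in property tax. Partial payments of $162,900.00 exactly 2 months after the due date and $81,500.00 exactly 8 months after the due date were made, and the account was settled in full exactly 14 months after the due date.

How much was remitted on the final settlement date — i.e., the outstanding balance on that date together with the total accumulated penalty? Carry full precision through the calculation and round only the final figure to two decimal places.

Balance at month 2: $370,235.0000 × (1 + 0.007)^2 = $375,436.4315…
After $162,900.00 payment: $375,436.4315… − $162,900.00 = $212,536.4315…
Balance at month 8: $212,536.4315… × (1 + 0.007)^6 = $221,620.6416…
After $81,500.00 payment: $221,620.6416… − $81,500.00 = $140,120.6416…
Balance at month 14: $140,120.6416… × (1 + 0.007)^6 = $146,109.6635…
Penalty: 14 × 1.5% × $370,235.00 = $77,749.35
Final settlement = outstanding balance + penalty = $146,109.6635… + $77,749.35 = $223,859.01

$223,859.01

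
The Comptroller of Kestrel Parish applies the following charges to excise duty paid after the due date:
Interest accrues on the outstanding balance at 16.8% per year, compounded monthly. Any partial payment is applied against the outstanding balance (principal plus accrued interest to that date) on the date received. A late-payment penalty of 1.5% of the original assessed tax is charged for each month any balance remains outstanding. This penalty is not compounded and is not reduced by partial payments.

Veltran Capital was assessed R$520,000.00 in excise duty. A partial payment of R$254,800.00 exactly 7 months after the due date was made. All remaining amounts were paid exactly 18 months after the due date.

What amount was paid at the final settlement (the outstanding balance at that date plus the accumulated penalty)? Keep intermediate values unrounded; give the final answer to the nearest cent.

Monthly rate = 16.8% ÷ 12 = 1.4%
Balance at month 7: R$520,000.0000 × (1 + 0.014)^7 = R$573,150.9659…
After R$254,800.00 payment: R$573,150.9659… − R$254,800.00 = R$318,350.9659…
Balance at month 18: R$318,350.9659… × (1 + 0.014)^11 = R$370,957.0907…
Penalty: 18 × 1.5% × R$520,000.00 = R$140,400.00
Final settlement = outstanding balance + penalty = R$370,957.0907… + R$140,400.00 = R$511,357.09

R$511,357.09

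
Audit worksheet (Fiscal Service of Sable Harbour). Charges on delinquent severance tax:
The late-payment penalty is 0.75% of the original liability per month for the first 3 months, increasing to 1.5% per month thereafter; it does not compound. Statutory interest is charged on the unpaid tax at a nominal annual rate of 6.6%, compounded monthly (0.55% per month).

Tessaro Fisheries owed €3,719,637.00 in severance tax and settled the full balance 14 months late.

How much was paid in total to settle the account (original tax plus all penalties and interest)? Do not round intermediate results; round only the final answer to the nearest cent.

€4,713,948.93

Penalty, months 1–3: 3 × 0.75% × €3,719,637.00 = €83,691.83…
Penalty, months 4–14: 11 × 1.5% × €3,719,637.00 = €613,740.11…
Interest: €3,719,637.00 × ((1 + 0.0055)^14 − 1) = €3,719,637.00 × 0.0798142… = €296,879.9877…
Total = €3,719,637.00 + €697,431.9375 + €296,879.9877… = €4,713,948.93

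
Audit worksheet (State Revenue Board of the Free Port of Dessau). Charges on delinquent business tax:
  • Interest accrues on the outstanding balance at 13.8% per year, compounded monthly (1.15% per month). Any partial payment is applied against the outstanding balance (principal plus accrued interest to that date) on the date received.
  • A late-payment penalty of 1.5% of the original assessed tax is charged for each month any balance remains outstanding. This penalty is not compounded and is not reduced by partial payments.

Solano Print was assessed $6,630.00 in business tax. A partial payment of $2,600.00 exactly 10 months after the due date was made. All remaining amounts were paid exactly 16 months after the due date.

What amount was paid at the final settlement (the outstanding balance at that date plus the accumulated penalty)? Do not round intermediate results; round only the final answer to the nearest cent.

Balance at month 10: $6,630.0000 × (1 + 0.0115)^10 = $7,433.1415…
After $2,600.00 payment: $7,433.1415… − $2,600.00 = $4,833.1415…
Balance at month 16: $4,833.1415… × (1 + 0.0115)^6 = $5,176.3643…
Penalty: 16 × 1.5% × $6,630.00 = $1,591.20
Final settlement = outstanding balance + penalty = $5,176.3643… + $1,591.20 = $6,767.56

$6,767.56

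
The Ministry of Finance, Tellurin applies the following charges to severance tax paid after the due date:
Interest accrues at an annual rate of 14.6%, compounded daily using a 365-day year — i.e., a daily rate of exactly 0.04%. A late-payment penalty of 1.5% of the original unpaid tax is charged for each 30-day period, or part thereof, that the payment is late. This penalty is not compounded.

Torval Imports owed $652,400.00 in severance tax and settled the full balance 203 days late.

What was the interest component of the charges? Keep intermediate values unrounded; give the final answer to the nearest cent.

Interest: $652,400.00 × ((1 + 0.0004)^203 − 1) = $652,400.00 × 0.08457018… = $55,173.5878…

$55,173.59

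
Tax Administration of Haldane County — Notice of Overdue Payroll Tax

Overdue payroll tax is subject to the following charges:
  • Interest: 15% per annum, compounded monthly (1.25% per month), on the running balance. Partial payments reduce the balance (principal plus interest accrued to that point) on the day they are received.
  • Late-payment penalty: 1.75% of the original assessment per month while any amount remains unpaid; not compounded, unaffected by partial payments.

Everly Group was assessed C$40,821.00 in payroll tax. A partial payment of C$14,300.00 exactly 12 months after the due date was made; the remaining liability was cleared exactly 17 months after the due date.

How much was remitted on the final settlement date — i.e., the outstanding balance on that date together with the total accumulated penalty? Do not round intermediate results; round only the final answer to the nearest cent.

C$47,347.45

Balance at month 12: C$40,821.0000 × (1 + 0.0125)^12 = C$47,383.1602…
After C$14,300.00 payment: C$47,383.1602… − C$14,300.00 = C$33,083.1602…
Balance at month 17: C$33,083.1602… × (1 + 0.0125)^5 = C$35,203.2003…
Penalty: 17 × 1.75% × C$40,821.00 = C$12,144.25…
Final settlement = outstanding balance + penalty = C$35,203.2003… + C$12,144.25… = C$47,347.45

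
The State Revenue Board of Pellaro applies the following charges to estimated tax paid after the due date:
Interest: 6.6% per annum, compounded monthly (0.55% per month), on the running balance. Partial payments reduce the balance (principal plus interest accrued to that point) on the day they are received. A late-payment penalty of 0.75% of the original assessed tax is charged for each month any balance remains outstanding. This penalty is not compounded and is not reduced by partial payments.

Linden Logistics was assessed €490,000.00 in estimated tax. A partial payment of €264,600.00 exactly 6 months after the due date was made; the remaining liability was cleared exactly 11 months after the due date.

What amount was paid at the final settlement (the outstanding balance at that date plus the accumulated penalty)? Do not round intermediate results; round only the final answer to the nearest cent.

Balance at month 6: €490,000.0000 × (1 + 0.0055)^6 = €506,393.9747…
After €264,600.00 payment: €506,393.9747… − €264,600.00 = €241,793.9747…
Balance at month 11: €241,793.9747… × (1 + 0.0055)^5 = €248,516.8551…
Penalty: 11 × 0.75% × €490,000.00 = €40,425.00
Final settlement = outstanding balance + penalty = €248,516.8551… + €40,425.00 = €288,941.86

€288,941.86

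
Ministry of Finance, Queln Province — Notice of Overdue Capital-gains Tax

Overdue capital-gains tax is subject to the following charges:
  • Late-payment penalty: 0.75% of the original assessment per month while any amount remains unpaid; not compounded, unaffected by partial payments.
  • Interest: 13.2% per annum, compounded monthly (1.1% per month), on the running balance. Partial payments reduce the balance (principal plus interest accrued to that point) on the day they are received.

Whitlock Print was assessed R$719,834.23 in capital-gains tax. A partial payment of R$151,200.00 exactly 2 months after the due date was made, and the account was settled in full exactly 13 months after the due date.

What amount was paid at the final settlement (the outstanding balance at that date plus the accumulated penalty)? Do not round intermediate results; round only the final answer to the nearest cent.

Balance at month 2: R$719,834.2300 × (1 + 0.011)^2 = R$735,757.6830…
After R$151,200.00 payment: R$735,757.6830… − R$151,200.00 = R$584,557.6830…
Balance at month 13: R$584,557.6830… × (1 + 0.011)^11 = R$659,310.6399…
Penalty: 13 × 0.75% × R$719,834.23 = R$70,183.84…
Final settlement = outstanding balance + penalty = R$659,310.6399… + R$70,183.84… = R$729,494.48

R$729,494.48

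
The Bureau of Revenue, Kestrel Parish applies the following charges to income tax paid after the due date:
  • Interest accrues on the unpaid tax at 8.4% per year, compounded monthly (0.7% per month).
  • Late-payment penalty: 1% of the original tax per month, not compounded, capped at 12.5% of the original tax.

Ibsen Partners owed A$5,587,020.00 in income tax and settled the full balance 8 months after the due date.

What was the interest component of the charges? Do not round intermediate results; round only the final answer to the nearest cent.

A$320,646.77

Interest: A$5,587,020.00 × ((1 + 0.007)^8 − 1) = A$5,587,020.00 × 0.0573914… = A$320,646.7712…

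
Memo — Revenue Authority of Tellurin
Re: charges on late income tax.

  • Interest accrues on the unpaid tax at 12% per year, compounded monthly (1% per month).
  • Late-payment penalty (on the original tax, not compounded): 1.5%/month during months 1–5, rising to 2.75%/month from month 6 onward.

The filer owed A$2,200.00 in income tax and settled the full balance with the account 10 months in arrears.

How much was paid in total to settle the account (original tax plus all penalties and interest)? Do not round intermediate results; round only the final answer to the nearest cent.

A$2,897.67

Penalty, months 1–5: 5 × 1.5% × A$2,200.00 = A$165.00
Penalty, months 6–10: 5 × 2.75% × A$2,200.00 = A$302.50
Interest: A$2,200.00 × ((1 + 0.01)^10 − 1) = A$2,200.00 × 0.1046221… = A$230.1687…
Total = A$2,200.00 + A$467.5000 + A$230.1687… = A$2,897.67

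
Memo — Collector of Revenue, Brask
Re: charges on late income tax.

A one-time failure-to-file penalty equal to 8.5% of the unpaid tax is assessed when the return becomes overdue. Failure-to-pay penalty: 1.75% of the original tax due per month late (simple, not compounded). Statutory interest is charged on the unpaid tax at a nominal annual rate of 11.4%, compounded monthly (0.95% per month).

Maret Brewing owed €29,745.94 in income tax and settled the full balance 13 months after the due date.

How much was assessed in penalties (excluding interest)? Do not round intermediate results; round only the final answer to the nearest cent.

€9,295.61

Failure-to-file penalty: 8.5% × €29,745.94 = €2,528.40…
Failure-to-pay penalty: 13 × 1.75% × €29,745.94 = €6,767.20…
Total penalty = €2,528.40… + €6,767.20… = €9,295.61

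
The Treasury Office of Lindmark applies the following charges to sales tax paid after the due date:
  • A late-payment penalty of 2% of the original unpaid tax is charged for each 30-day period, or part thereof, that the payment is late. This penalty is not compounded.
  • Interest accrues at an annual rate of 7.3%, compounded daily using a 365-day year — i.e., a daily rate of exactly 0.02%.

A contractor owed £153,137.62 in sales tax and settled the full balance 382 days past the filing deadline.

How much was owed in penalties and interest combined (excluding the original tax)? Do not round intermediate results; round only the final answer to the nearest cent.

£51,972.76

Penalty periods: ⌈382/30⌉ = 13; penalty = 13 × 2% × £153,137.62 = £39,815.78…
Interest: £153,137.62 × ((1 + 0.0002)^382 − 1) = £153,137.62 × 0.07938600… = £12,156.9831…
Penalties + interest = £39,815.7812 + £12,156.9831… = £51,972.76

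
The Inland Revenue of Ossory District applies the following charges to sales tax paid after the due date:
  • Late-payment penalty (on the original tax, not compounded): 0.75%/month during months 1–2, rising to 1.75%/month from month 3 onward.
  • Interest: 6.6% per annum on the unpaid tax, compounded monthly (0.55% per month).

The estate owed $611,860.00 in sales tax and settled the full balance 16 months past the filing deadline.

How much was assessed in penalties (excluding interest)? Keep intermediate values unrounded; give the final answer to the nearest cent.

Penalty, months 1–2: 2 × 0.75% × $611,860.00 = $9,177.90
Penalty, months 3–16: 14 × 1.75% × $611,860.00 = $149,905.70
Total penalty = $9,177.90 + $149,905.70 = $159,083.60

$159,083.60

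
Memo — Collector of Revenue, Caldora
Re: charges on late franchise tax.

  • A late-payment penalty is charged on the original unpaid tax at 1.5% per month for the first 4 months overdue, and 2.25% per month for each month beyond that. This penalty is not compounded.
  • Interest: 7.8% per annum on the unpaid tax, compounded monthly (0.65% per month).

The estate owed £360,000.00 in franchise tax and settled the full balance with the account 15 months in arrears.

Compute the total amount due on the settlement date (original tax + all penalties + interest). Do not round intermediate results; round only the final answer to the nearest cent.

£507,442.92

Penalty, months 1–4: 4 × 1.5% × £360,000.00 = £21,600.00
Penalty, months 5–15: 11 × 2.25% × £360,000.00 = £89,100.00
Interest: £360,000.00 × ((1 + 0.0065)^15 − 1) = £360,000.00 × 0.1020637… = £36,742.9234…
Total = £360,000.00 + £110,700.0000 + £36,742.9234… = £507,442.92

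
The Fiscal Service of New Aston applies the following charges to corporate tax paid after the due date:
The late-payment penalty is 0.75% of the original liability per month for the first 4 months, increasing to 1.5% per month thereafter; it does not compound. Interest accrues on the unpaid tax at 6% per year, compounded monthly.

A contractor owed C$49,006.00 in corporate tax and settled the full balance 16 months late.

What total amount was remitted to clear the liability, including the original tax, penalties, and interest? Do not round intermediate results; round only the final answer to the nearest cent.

Penalty, months 1–4: 4 × 0.75% × C$49,006.00 = C$1,470.18
Penalty, months 5–16: 12 × 1.5% × C$49,006.00 = C$8,821.08
Interest (6%/yr ÷ 12 = 0.5%/month): C$49,006.00 × ((1 + 0.005)^16 − 1) = C$4,070.9848…
Total = C$49,006.00 + C$10,291.2600 + C$4,070.9848… = C$63,368.24

C$63,368.24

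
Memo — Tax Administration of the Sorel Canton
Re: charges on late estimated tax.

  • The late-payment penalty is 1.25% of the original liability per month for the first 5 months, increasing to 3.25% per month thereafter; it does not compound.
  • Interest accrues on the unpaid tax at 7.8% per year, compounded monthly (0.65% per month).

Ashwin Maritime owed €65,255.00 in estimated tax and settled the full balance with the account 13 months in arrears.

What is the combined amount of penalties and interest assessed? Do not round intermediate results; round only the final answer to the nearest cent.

Penalty, months 1–5: 5 × 1.25% × €65,255.00 = €4,078.44…
Penalty, months 6–13: 8 × 3.25% × €65,255.00 = €16,966.30
Interest: €65,255.00 × ((1 + 0.0065)^13 − 1) = €65,255.00 × 0.0878753… = €5,734.3049…
Penalties + interest = €21,044.7375 + €5,734.3049… = €26,779.04

€26,779.04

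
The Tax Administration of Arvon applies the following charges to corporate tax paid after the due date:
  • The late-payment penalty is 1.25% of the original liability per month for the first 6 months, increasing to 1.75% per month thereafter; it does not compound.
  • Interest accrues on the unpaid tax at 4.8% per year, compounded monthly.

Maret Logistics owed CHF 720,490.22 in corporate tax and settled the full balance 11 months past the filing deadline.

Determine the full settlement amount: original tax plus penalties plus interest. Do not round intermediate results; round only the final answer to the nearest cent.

Penalty, months 1–6: 6 × 1.25% × CHF 720,490.22 = CHF 54,036.77…
Penalty, months 7–11: 5 × 1.75% × CHF 720,490.22 = CHF 63,042.89…
Interest (4.8%/yr ÷ 12 = 0.4%/month): CHF 720,490.22 × ((1 + 0.004)^11 − 1) = CHF 32,343.2707…
Total = CHF 720,490.22 + CHF 117,079.6608… + CHF 32,343.2707… = CHF 869,913.15

CHF 869,913.15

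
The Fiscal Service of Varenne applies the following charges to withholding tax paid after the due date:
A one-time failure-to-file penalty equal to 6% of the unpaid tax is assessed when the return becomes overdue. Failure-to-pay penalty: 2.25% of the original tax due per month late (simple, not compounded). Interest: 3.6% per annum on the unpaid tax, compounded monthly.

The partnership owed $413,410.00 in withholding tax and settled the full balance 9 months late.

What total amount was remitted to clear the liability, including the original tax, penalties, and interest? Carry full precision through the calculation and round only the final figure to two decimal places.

Failure-to-file penalty: 6% × $413,410.00 = $24,804.60
Failure-to-pay penalty: 9 × 2.25% × $413,410.00 = $83,715.53…
Interest (3.6%/yr ÷ 12 = 0.3%/month): $413,410.00 × ((1 + 0.003)^9 − 1) = $11,296.9567…
Total = $413,410.00 + $108,520.1250 + $11,296.9567… = $533,227.08

$533,227.08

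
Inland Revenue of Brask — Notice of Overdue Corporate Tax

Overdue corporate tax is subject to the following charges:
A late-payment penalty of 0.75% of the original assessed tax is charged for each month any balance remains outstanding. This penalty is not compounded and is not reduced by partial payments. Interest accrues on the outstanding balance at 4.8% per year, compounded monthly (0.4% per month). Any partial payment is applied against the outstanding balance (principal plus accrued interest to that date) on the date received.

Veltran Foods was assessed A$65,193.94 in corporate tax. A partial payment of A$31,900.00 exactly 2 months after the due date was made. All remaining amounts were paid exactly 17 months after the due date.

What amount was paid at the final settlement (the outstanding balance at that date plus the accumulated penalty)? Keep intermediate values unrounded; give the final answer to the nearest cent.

Balance at month 2: A$65,193.9400 × (1 + 0.004)^2 = A$65,716.5346…
After A$31,900.00 payment: A$65,716.5346… − A$31,900.00 = A$33,816.5346…
Balance at month 17: A$33,816.5346… × (1 + 0.004)^15 = A$35,903.3351…
Penalty: 17 × 0.75% × A$65,193.94 = A$8,312.23…
Final settlement = outstanding balance + penalty = A$35,903.3351… + A$8,312.23… = A$44,215.56

A$44,215.56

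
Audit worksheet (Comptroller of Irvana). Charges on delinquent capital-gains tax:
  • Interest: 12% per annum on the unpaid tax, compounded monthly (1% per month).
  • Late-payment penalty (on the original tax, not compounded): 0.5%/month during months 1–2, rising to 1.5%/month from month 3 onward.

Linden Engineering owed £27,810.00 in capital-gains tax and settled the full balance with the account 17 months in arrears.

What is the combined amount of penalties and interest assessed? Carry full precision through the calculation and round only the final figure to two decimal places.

£11,660.86

Penalty, months 1–2: 2 × 0.5% × £27,810.00 = £278.10
Penalty, months 3–17: 15 × 1.5% × £27,810.00 = £6,257.25
Interest: £27,810.00 × ((1 + 0.01)^17 − 1) = £27,810.00 × 0.1843044… = £5,125.5062…
Penalties + interest = £6,535.3500 + £5,125.5062… = £11,660.86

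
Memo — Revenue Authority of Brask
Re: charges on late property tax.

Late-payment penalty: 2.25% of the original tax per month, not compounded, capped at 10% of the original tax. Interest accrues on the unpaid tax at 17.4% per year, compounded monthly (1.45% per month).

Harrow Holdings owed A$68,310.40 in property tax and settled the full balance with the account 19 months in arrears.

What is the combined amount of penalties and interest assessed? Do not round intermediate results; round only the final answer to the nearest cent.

A$28,320.53

Penalty (uncapped): 19 × 2.25% × A$68,310.40 = A$29,202.70…; cap = 10% × A$68,310.40 = A$6,831.04 → penalty = A$6,831.04
Interest: A$68,310.40 × ((1 + 0.0145)^19 − 1) = A$68,310.40 × 0.3145859… = A$21,489.4899…
Penalties + interest = A$6,831.0400 + A$21,489.4899… = A$28,320.53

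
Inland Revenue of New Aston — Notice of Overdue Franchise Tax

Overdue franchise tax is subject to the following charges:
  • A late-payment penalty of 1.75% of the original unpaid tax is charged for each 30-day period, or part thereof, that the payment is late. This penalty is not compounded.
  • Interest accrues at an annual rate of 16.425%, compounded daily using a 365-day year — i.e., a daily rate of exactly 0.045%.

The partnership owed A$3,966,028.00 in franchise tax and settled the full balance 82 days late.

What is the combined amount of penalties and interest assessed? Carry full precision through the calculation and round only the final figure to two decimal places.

A$357,262.36

Penalty periods: ⌈82/30⌉ = 3; penalty = 3 × 1.75% × A$3,966,028.00 = A$208,216.47
Interest: A$3,966,028.00 × ((1 + 0.00045)^82 − 1) = A$3,966,028.00 × 0.03758064… = A$149,045.8894…
Penalties + interest = A$208,216.4700 + A$149,045.8894… = A$357,262.36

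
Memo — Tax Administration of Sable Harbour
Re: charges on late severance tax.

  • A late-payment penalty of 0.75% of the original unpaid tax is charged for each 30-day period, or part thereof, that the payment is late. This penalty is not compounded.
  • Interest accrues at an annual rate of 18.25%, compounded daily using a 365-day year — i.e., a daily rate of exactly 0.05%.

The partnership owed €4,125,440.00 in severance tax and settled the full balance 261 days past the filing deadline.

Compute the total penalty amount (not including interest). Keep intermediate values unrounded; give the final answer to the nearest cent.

Penalty periods: ⌈261/30⌉ = 9; penalty = 9 × 0.75% × €4,125,440.00 = €278,467.20

€278,467.20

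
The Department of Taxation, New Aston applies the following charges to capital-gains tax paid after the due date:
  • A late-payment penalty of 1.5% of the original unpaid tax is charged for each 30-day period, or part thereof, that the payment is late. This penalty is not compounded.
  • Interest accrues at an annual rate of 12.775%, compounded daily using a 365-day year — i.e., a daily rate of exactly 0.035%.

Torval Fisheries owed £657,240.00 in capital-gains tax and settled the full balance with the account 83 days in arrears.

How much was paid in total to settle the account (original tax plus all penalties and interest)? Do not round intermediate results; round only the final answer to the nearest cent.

£706,185.21

Penalty periods: ⌈83/30⌉ = 3; penalty = 3 × 1.5% × £657,240.00 = £29,575.80
Interest: £657,240.00 × ((1 + 0.00035)^83 − 1) = £657,240.00 × 0.02947083… = £19,369.4114…
Total = £657,240.00 + £29,575.8000 + £19,369.4114… = £706,185.21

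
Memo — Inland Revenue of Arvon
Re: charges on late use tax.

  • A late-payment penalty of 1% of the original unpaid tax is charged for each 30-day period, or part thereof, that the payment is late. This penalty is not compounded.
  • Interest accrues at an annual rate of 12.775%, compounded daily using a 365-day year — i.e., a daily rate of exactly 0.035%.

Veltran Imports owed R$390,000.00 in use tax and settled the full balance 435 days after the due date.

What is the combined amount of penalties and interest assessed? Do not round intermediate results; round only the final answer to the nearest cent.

R$122,623.92

Penalty periods: ⌈435/30⌉ = 15; penalty = 15 × 1% × R$390,000.00 = R$58,500.00
Interest: R$390,000.00 × ((1 + 0.00035)^435 − 1) = R$390,000.00 × 0.16442030… = R$64,123.9151…
Penalties + interest = R$58,500.0000 + R$64,123.9151… = R$122,623.92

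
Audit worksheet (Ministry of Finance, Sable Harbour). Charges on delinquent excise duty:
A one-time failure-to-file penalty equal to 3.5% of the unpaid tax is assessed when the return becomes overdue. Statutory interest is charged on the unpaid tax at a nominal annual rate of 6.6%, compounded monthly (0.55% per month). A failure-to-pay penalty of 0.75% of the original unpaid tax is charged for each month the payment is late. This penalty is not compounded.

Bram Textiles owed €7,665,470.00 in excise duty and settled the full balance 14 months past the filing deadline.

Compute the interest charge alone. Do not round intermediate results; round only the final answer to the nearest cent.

€611,813.64

Interest: €7,665,470.00 × ((1 + 0.0055)^14 − 1) = €7,665,470.00 × 0.0798142… = €611,813.6365…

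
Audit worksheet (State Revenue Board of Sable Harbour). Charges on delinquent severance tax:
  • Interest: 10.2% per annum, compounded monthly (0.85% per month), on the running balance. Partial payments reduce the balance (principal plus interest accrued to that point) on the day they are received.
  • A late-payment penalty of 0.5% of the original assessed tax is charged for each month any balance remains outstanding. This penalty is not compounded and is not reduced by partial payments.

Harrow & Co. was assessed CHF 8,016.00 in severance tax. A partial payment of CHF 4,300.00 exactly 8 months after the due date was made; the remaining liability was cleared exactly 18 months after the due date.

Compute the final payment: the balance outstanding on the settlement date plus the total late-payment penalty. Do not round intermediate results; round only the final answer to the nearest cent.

CHF 5,376.85

Balance at month 8: CHF 8,016.0000 × (1 + 0.0085)^8 = CHF 8,577.5830…
After CHF 4,300.00 payment: CHF 8,577.5830… − CHF 4,300.00 = CHF 4,277.5830…
Balance at month 18: CHF 4,277.5830… × (1 + 0.0085)^10 = CHF 4,655.4050…
Penalty: 18 × 0.5% × CHF 8,016.00 = CHF 721.44
Final settlement = outstanding balance + penalty = CHF 4,655.4050… + CHF 721.44 = CHF 5,376.85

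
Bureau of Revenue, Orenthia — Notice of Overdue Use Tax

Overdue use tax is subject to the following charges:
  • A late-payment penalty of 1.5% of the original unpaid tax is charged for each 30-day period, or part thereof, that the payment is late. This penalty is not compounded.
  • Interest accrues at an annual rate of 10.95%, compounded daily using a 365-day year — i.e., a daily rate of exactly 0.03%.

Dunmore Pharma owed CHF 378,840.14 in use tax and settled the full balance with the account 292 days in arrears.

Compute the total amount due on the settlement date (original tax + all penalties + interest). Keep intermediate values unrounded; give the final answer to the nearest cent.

CHF 470,344.08

Penalty periods: ⌈292/30⌉ = 10; penalty = 10 × 1.5% × CHF 378,840.14 = CHF 56,826.02…
Interest: CHF 378,840.14 × ((1 + 0.0003)^292 − 1) = CHF 378,840.14 × 0.09153707… = CHF 34,677.9180…
Total = CHF 378,840.14 + CHF 56,826.0210 + CHF 34,677.9180… = CHF 470,344.08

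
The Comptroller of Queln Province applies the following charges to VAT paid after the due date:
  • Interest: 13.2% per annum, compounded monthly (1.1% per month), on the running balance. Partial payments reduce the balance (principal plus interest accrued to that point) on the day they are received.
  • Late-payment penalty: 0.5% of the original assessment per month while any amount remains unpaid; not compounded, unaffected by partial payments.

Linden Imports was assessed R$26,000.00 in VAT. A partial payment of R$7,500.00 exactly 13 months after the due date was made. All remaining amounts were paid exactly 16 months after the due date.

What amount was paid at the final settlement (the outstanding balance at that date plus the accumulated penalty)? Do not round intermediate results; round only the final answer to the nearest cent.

Balance at month 13: R$26,000.0000 × (1 + 0.011)^13 = R$29,973.5630…
After R$7,500.00 payment: R$29,973.5630… − R$7,500.00 = R$22,473.5630…
Balance at month 16: R$22,473.5630… × (1 + 0.011)^3 = R$23,223.3784…
Penalty: 16 × 0.5% × R$26,000.00 = R$2,080.00
Final settlement = outstanding balance + penalty = R$23,223.3784… + R$2,080.00 = R$25,303.38

R$25,303.38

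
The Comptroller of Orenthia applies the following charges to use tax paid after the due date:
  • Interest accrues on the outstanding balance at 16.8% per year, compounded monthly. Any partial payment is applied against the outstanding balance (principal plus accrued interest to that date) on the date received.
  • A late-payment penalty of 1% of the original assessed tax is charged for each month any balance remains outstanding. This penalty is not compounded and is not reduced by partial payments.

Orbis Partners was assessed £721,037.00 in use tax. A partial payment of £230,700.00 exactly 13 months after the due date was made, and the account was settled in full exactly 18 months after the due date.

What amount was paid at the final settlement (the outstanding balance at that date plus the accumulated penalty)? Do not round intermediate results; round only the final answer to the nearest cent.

Monthly rate = 16.8% ÷ 12 = 1.4%
Balance at month 13: £721,037.0000 × (1 + 0.014)^13 = £863,875.1195…
After £230,700.00 payment: £863,875.1195… − £230,700.00 = £633,175.1195…
Balance at month 18: £633,175.1195… × (1 + 0.014)^5 = £678,755.8974…
Penalty: 18 × 1% × £721,037.00 = £129,786.66
Final settlement = outstanding balance + penalty = £678,755.8974… + £129,786.66 = £808,542.56

£808,542.56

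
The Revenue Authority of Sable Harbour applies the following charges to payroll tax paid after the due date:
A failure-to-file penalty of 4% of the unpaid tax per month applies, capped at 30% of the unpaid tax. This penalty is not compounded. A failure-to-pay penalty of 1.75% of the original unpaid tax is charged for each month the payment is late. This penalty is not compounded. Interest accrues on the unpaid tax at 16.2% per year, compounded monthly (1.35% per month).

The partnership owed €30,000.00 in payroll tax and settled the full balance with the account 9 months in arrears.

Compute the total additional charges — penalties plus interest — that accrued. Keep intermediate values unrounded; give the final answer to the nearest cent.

Failure-to-file: 9 × 4% × €30,000.00 = €10,800.00, capped at 30% × €30,000.00 = €9,000.00
Failure-to-pay penalty = 1.75% × €30,000.00 × 9 mo = €4,725.00
Interest: €30,000.00 × ((1 + 0.0135)^9 − 1) = €30,000.00 × 0.1282719… = €3,848.1574…
Penalties + interest = €13,725.0000 + €3,848.1574… = €17,573.16

€17,573.16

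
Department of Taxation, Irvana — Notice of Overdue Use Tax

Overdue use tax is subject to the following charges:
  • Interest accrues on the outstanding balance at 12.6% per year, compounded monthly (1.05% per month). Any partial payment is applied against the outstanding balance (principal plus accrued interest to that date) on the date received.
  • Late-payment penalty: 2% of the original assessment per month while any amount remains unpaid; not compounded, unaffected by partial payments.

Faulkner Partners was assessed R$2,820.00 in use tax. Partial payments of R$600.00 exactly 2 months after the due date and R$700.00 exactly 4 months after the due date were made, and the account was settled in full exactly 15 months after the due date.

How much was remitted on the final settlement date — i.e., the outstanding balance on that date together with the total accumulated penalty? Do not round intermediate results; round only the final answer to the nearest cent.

R$2,671.83

Balance at month 2: R$2,820.0000 × (1 + 0.0105)^2 = R$2,879.5309…
After R$600.00 payment: R$2,879.5309… − R$600.00 = R$2,279.5309…
Balance at month 4: R$2,279.5309… × (1 + 0.0105)^2 = R$2,327.6524…
After R$700.00 payment: R$2,327.6524… − R$700.00 = R$1,627.6524…
Balance at month 15: R$1,627.6524… × (1 + 0.0105)^11 = R$1,825.8334…
Penalty: 15 × 2% × R$2,820.00 = R$846.00
Final settlement = outstanding balance + penalty = R$1,825.8334… + R$846.00 = R$2,671.83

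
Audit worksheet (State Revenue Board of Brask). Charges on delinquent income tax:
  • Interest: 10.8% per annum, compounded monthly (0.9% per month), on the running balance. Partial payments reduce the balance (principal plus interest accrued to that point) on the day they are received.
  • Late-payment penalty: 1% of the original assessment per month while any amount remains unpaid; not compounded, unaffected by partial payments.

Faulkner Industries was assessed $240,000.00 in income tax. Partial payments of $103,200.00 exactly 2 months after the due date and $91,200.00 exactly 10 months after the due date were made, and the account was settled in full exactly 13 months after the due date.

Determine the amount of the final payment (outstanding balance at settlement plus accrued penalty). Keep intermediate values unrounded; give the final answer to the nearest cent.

$93,273.68

Balance at month 2: $240,000.0000 × (1 + 0.009)^2 = $244,339.4400
After $103,200.00 payment: $244,339.4400 − $103,200.00 = $141,139.4400
Balance at month 10: $141,139.4400 × (1 + 0.009)^8 = $151,627.4111…
After $91,200.00 payment: $151,627.4111… − $91,200.00 = $60,427.4111…
Balance at month 13: $60,427.4111… × (1 + 0.009)^3 = $62,073.6791…
Penalty: 13 × 1% × $240,000.00 = $31,200.00
Final settlement = outstanding balance + penalty = $62,073.6791… + $31,200.00 = $93,273.68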